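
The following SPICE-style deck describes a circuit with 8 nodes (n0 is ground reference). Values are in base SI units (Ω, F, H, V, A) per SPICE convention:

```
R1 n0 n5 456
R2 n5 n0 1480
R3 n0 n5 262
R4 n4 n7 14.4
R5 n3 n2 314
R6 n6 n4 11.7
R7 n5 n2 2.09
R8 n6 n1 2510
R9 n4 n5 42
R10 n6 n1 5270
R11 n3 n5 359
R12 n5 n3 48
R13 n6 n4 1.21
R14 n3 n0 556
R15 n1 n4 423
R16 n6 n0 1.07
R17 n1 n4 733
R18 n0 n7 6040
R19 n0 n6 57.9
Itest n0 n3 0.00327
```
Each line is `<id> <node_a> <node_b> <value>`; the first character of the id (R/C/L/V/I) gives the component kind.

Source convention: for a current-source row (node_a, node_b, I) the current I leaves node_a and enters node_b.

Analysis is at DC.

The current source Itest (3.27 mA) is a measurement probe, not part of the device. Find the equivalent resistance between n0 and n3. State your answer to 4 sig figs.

R_eq = 63.29 Ω

MNA unknowns: 7 node voltages V₁..V_7
R1: Y=0.002193 on G[0,5]
R2: Y=0.0006757 on G[5,0]
R3: Y=0.003817 on G[0,5]
R4: Y=0.06944 on G[4,7]
R5: Y=0.003185 on G[3,2]
R6: Y=0.08547 on G[6,4]
R7: Y=0.4785 on G[5,2]
R8: Y=0.0003984 on G[6,1]
R9: Y=0.02381 on G[4,5]
R10: Y=0.0001898 on G[6,1]
R11: Y=0.002786 on G[3,5]
R12: Y=0.02083 on G[5,3]
R13: Y=0.8264 on G[6,4]
R14: Y=0.001799 on G[3,0]
R15: Y=0.002364 on G[1,4]
R16: Y=0.9346 on G[6,0]
R17: Y=0.001364 on G[1,4]
R18: Y=0.0001656 on G[0,7]
R19: Y=0.01727 on G[0,6]
Itest: z[0]−=0.00327, z[3]+=0.00327
solve → V1=0.004467, V2=0.09949, V3=0.2070, V4=0.004801, V5=0.09877, V6=0.002350, V7=0.004790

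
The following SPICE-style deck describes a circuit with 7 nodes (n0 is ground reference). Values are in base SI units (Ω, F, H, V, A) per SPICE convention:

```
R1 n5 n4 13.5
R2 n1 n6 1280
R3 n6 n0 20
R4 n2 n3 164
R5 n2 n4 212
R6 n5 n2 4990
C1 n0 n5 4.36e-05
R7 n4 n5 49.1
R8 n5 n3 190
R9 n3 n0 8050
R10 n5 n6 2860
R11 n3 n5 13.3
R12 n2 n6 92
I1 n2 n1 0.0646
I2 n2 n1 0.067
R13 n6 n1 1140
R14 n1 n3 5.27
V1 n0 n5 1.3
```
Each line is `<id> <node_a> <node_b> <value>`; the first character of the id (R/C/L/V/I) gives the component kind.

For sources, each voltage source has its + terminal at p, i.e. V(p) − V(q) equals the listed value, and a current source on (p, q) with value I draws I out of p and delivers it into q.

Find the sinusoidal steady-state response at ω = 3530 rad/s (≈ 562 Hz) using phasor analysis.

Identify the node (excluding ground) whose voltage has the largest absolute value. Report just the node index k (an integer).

2

Element admittances at ω=3530 rad/s:
  Y(R1) = 0.07407+0.000j S between n5,n4
  Y(R2) = 0.0007813+0.000j S between n1,n6
  Y(R3) = 0.05000+0.000j S between n6,n0
  Y(R4) = 0.006098+0.000j S between n2,n3
  Y(R5) = 0.004717+0.000j S between n2,n4
  Y(R6) = 0.0002004+0.000j S between n5,n2
  Y(C1) = 0.000+0.1539j S between n0,n5
  Y(R7) = 0.02037+0.000j S between n4,n5
  Y(R8) = 0.005263+0.000j S between n5,n3
  Y(R9) = 0.0001242+0.000j S between n3,n0
  Y(R10) = 0.0003497+0.000j S between n5,n6
  Y(R11) = 0.07519+0.000j S between n3,n5
  Y(R12) = 0.01087+0.000j S between n2,n6
  I1: injects 0.0646 A into n1 (from n2)
  I2: injects 0.067 A into n1 (from n2)
  Y(R13) = 0.0008772+0.000j S between n6,n1
  Y(R14) = 0.1898+0.000j S between n1,n3
  V1: constraint V(n0)−V(n5) = 1.3
Assemble and solve the 7×7 MNA system:
  V(n1)=0.4644+0.000j  V(n2)=-7.025+0.000j  V(n3)=-0.2145+0.000j  V(n4)=-1.572+0.000j  V(n5)=-1.300+0.000j  V(n6)=-1.209+0.000j
  i(V1)=-0.06049-0.2001j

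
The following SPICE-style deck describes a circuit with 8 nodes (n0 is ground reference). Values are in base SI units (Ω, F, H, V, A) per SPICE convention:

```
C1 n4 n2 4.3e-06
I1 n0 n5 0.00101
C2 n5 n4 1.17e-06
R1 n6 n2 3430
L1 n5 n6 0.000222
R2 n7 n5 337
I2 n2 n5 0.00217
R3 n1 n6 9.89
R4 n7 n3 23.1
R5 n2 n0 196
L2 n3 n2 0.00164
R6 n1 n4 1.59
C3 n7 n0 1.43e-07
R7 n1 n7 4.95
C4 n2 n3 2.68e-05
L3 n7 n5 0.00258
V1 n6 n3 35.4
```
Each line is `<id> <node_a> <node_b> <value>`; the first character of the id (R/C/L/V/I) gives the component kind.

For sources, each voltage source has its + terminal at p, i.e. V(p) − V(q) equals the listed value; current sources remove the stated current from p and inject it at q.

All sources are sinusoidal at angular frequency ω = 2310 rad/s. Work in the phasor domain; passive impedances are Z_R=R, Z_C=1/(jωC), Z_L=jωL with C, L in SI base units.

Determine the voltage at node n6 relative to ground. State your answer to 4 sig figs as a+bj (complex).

Apply KCL at each of the 7 non-ground nodes and solve the resulting linear system.
Node n1: branches {R3, R6, R7} → V_1 = 33.78-8.553j
Node n2: branches {C1, R1, I2, R5, L2, C4} → V_2 = -0.4452-2.121j
Node n3: branches {R4, L2, C4, V1} → V_3 = 1.284-2.517j
Node n4: branches {C1, C2, R6} → V_4 = 33.65-9.079j
Node n5: branches {I1, C2, L1, R2, I2, L3} → V_5 = 36.39-3.100j
Node n6: branches {R1, L1, R3, V1} → V_6 = 36.68-2.517j
Node n7: branches {R2, R4, C3, R7, L3} → V_7 = 32.75-9.934j
Source currents: i(V1)=-1.442-0.02823j

36.68-2.517j V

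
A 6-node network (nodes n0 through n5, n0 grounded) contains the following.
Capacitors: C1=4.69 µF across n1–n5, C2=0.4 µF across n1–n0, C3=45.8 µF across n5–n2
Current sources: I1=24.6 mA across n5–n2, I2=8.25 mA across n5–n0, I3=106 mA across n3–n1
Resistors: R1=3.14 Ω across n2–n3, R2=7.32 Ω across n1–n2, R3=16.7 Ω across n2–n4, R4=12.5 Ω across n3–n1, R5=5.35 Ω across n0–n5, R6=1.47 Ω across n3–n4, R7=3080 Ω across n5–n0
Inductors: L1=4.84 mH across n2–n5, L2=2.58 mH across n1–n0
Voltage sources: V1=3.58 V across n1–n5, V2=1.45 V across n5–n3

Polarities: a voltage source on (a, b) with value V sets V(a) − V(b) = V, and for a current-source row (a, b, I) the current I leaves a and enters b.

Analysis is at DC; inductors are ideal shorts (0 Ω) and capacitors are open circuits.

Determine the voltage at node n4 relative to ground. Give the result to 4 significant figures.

MNA unknowns: 5 node voltages V₁..V_5 plus 4 source currents (L1, L2, V1, V2)
C1: Y=0.000 on G[1,5]
I1: z[5]−=0.0246, z[2]+=0.0246
R1: Y=0.3185 on G[2,3]
I2: z[5]−=0.00825, z[0]+=0.00825
R2: Y=0.1366 on G[1,2]
L1: row V2−V5=0, i_L1 at 2,5
I3: z[3]−=0.106, z[1]+=0.106
C2: Y=0.000 on G[1,0]
R3: Y=0.05988 on G[2,4]
R4: Y=0.08000 on G[3,1]
R5: Y=0.1869 on G[0,5]
R6: Y=0.6803 on G[3,4]
C3: Y=0.000 on G[5,2]
R7: Y=0.0003247 on G[5,0]
L2: row V1−V0=0, i_L2 at 1,0
V1: row V1−V5=3.58, i_V1 at 1,5
V2: row V5−V3=1.45, i_V2 at 5,3
solve → V1=0.000, V2=-3.580, V3=-5.030, V4=-4.913, V5=-3.580
aux → i_L1=-0.02791, i_L2=0.6621, i_V1=-1.448, i_V2=-0.8380

-4.913 V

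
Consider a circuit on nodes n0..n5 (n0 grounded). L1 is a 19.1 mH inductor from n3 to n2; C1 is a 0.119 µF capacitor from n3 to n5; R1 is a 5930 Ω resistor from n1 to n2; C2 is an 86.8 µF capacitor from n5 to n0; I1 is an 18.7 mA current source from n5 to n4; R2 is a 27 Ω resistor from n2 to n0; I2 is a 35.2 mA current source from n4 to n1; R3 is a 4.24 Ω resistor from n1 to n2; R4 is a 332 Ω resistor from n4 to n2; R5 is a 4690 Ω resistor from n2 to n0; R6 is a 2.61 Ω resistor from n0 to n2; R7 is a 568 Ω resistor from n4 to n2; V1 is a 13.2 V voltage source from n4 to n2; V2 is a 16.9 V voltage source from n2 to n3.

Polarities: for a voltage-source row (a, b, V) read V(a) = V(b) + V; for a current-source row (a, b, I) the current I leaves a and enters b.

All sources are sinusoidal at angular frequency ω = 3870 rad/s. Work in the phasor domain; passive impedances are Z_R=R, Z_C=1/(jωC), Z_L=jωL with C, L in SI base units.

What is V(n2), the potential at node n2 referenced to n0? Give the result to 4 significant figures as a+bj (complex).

Element admittances at ω=3870 rad/s:
  Y(L1) = 0.000-0.01353j S between n3,n2
  Y(C1) = 0.000+0.0004605j S between n3,n5
  Y(R1) = 0.0001686+0.000j S between n1,n2
  Y(C2) = 0.000+0.3359j S between n5,n0
  I1: injects 0.0187 A into n4 (from n5)
  Y(R2) = 0.03704+0.000j S between n2,n0
  I2: injects 0.0352 A into n1 (from n4)
  Y(R3) = 0.2358+0.000j S between n1,n2
  Y(R4) = 0.003012+0.000j S between n4,n2
  Y(R5) = 0.0002132+0.000j S between n2,n0
  Y(R6) = 0.3831+0.000j S between n0,n2
  Y(R7) = 0.001761+0.000j S between n4,n2
  V1: constraint V(n4)−V(n2) = 13.2
  V2: constraint V(n2)−V(n3) = 16.9
Assemble and solve the 7×7 MNA system:
  V(n1)=0.1936+0.01844j  V(n2)=0.04444+0.01844j  V(n3)=-16.86+0.01844j  V(n4)=13.24+0.01844j  V(n5)=-0.02308+0.05562j
  i(V1)=-0.07950+0.000j  i(V2)=1.712e-05+0.2209j

0.04444+0.01844j V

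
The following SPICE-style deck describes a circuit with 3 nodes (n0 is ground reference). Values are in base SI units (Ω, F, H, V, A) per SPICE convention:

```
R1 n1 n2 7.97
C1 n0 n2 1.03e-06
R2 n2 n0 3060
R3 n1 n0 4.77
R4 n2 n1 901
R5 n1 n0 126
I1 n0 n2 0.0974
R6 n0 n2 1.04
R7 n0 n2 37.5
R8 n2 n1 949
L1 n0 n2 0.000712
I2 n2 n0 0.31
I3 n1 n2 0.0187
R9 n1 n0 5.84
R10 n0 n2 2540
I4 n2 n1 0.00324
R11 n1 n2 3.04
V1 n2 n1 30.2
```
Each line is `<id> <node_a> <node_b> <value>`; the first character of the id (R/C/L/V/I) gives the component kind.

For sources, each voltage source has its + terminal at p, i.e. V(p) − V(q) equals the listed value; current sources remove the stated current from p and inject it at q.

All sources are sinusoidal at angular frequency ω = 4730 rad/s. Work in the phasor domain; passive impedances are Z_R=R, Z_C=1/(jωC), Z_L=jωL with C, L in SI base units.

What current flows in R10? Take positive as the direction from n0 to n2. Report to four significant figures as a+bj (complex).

-0.003153-0.0006684j A

Element admittances at ω=4730 rad/s:
  Y(R1) = 0.1255+0.000j S between n1,n2
  Y(C1) = 0.000+0.004872j S between n0,n2
  Y(R2) = 0.0003268+0.000j S between n2,n0
  Y(R3) = 0.2096+0.000j S between n1,n0
  Y(R4) = 0.001110+0.000j S between n2,n1
  Y(R5) = 0.007937+0.000j S between n1,n0
  I1: injects 0.0974 A into n2 (from n0)
  Y(R6) = 0.9615+0.000j S between n0,n2
  Y(R7) = 0.02667+0.000j S between n0,n2
  Y(R8) = 0.001054+0.000j S between n2,n1
  Y(L1) = 0.000-0.2969j S between n0,n2
  I2: injects 0.31 A into n0 (from n2)
  I3: injects 0.0187 A into n2 (from n1)
  Y(R9) = 0.1712+0.000j S between n1,n0
  Y(R10) = 0.0003937+0.000j S between n0,n2
  I4: injects 0.00324 A into n1 (from n2)
  Y(R11) = 0.3289+0.000j S between n1,n2
  V1: constraint V(n2)−V(n1) = 30.2
Assemble and solve the 3×3 MNA system:
  V(n1)=-22.19+1.698j  V(n2)=8.009+1.698j
  i(V1)=-22.40+0.6601j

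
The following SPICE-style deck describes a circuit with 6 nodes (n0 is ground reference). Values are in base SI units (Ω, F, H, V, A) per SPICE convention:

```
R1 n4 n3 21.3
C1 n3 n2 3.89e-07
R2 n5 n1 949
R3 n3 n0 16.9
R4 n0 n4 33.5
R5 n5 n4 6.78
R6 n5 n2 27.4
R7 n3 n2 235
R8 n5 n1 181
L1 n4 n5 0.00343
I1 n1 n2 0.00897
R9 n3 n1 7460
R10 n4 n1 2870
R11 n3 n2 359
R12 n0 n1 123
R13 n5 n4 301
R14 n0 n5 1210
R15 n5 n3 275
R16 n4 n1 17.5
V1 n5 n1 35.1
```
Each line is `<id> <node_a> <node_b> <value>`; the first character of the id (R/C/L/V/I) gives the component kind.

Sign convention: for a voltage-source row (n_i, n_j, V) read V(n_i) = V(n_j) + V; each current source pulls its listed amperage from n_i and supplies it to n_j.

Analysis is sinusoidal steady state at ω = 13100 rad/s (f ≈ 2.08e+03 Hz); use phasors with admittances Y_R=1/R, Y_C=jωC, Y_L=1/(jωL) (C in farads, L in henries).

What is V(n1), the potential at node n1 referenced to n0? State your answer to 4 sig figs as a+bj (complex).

-22.97+0.4022j V

Element admittances at ω=13100 rad/s:
  Y(R1) = 0.04695+0.000j S between n4,n3
  Y(C1) = 0.000+0.005096j S between n3,n2
  Y(R2) = 0.001054+0.000j S between n5,n1
  Y(R3) = 0.05917+0.000j S between n3,n0
  Y(R4) = 0.02985+0.000j S between n0,n4
  Y(R5) = 0.1475+0.000j S between n5,n4
  Y(R6) = 0.03650+0.000j S between n5,n2
  Y(R7) = 0.004255+0.000j S between n3,n2
  Y(R8) = 0.005525+0.000j S between n5,n1
  Y(L1) = 0.000-0.02226j S between n4,n5
  I1: injects 0.00897 A into n2 (from n1)
  Y(R9) = 0.0001340+0.000j S between n3,n1
  Y(R10) = 0.0003484+0.000j S between n4,n1
  Y(R11) = 0.002786+0.000j S between n3,n2
  Y(R12) = 0.008130+0.000j S between n0,n1
  Y(R13) = 0.003322+0.000j S between n5,n4
  Y(R14) = 0.0008264+0.000j S between n0,n5
  Y(R15) = 0.003636+0.000j S between n5,n3
  Y(R16) = 0.05714+0.000j S between n4,n1
  V1: constraint V(n5)−V(n1) = 35.1
Assemble and solve the 6×6 MNA system:
  V(n1)=-22.97+0.4022j  V(n2)=10.59-0.6529j  V(n3)=1.894+0.1693j  V(n4)=2.166-0.4563j  V(n5)=12.13+0.4022j
  i(V1)=-1.857+0.05266j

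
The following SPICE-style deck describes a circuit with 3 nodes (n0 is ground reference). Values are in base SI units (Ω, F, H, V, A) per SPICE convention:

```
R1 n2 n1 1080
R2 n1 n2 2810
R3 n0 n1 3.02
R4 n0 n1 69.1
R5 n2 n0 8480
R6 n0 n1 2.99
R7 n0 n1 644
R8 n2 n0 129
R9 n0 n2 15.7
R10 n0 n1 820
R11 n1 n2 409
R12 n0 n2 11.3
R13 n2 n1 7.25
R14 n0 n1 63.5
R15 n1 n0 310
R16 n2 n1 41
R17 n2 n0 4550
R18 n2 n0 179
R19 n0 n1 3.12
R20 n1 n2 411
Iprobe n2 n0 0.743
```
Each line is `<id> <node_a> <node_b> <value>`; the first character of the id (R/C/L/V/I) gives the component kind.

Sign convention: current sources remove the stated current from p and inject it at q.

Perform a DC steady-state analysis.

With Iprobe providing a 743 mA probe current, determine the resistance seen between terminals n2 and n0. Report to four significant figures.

Apply KCL at each of the 2 non-ground nodes and solve the resulting linear system.
Node n1: branches {R1, R2, R3, R4, R6, R7, R10, R11, R13, R14, R15, R16, R19, R20} → V_1 = -0.3386
Node n2: branches {R1, R2, R5, R8, R9, R11, R12, R13, R16, R17, R18, R20, Iprobe} → V_2 = -2.393

R_eq = 3.221 Ω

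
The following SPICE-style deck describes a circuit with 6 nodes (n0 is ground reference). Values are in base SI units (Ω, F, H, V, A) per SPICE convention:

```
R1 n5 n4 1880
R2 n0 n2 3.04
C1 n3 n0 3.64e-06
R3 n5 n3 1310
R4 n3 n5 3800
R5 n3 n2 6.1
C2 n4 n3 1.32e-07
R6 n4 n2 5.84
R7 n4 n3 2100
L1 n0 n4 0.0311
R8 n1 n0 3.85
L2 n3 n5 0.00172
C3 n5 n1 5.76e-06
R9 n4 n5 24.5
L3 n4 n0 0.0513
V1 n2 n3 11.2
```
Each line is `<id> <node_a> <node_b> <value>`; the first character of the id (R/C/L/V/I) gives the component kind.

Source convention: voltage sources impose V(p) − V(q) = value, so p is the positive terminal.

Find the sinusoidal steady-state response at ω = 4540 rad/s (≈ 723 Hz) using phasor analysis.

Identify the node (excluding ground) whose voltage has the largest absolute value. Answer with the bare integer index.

5

Element admittances at ω=4540 rad/s:
  Y(R1) = 0.0005319+0.000j S between n5,n4
  Y(R2) = 0.3289+0.000j S between n0,n2
  Y(C1) = 0.000+0.01653j S between n3,n0
  Y(R3) = 0.0007634+0.000j S between n5,n3
  Y(R4) = 0.0002632+0.000j S between n3,n5
  Y(R5) = 0.1639+0.000j S between n3,n2
  Y(C2) = 0.000+0.0005993j S between n4,n3
  Y(R6) = 0.1712+0.000j S between n4,n2
  Y(R7) = 0.0004762+0.000j S between n4,n3
  Y(L1) = 0.000-0.007082j S between n0,n4
  Y(R8) = 0.2597+0.000j S between n1,n0
  Y(L2) = 0.000-0.1281j S between n3,n5
  Y(C3) = 0.000+0.02615j S between n5,n1
  Y(R9) = 0.04082+0.000j S between n4,n5
  Y(L3) = 0.000-0.004294j S between n4,n0
  V1: constraint V(n2)−V(n3) = 11.2
Assemble and solve the 6×6 MNA system:
  V(n1)=-0.7038-1.098j  V(n2)=0.5505+1.335j  V(n3)=-10.65+1.335j  V(n4)=-1.945+2.091j  V(n5)=-11.61+5.892j
  i(V1)=-2.444-0.3097j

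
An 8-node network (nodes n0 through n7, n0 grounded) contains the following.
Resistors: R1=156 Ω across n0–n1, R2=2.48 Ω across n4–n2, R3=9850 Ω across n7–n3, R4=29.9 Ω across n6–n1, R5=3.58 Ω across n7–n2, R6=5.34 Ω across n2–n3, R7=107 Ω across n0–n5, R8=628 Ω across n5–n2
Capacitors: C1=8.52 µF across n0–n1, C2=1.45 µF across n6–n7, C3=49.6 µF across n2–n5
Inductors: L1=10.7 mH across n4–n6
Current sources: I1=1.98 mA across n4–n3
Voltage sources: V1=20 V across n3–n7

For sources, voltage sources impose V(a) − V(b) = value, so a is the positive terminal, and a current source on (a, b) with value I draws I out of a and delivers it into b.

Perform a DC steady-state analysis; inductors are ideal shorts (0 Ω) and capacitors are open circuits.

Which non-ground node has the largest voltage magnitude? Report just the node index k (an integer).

3

Element admittances at DC:
  Y(R1) = 0.006410 S between n0,n1
  Y(C1) = 0.000 S between n0,n1
  Y(R2) = 0.4032 S between n4,n2
  Y(R3) = 0.0001015 S between n7,n3
  Y(R4) = 0.03344 S between n6,n1
  Y(R5) = 0.2793 S between n7,n2
  Y(R6) = 0.1873 S between n2,n3
  L1: short n4↔n6 (DC inductor)
  Y(C2) = 0.000 S between n6,n7
  Y(C3) = 0.000 S between n2,n5
  Y(R7) = 0.009346 S between n0,n5
  I1: injects 0.00198 A into n3 (from n4)
  Y(R8) = 0.001592 S between n5,n2
  V1: constraint V(n3)−V(n7) = 20
Assemble and solve the 9×9 MNA system:
  V(n1)=-0.0008296  V(n2)=0.003909  V(n3)=11.98  V(n4)=-0.0009886  V(n5)=0.0005690  V(n6)=-0.0009886  V(n7)=-8.019
  i(L1)=-5.318e-06  i(V1)=-2.243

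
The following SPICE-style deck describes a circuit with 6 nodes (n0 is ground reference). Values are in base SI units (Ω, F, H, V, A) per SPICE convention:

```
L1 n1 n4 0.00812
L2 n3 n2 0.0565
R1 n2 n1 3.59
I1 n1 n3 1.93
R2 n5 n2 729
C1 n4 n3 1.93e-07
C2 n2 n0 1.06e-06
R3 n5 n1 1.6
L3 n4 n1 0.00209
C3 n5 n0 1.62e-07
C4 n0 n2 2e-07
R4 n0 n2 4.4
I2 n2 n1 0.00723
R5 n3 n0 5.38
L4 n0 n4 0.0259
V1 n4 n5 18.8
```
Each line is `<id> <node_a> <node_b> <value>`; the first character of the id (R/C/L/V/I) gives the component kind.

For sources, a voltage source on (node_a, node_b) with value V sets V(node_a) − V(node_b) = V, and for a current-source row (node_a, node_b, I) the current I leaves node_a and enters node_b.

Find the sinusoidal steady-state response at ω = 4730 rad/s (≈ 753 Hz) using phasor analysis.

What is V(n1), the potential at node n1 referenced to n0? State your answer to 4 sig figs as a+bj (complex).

-15.56+0.2126j V

Element admittances at ω=4730 rad/s:
  Y(L1) = 0.000-0.02604j S between n1,n4
  Y(L2) = 0.000-0.003742j S between n3,n2
  Y(R1) = 0.2786+0.000j S between n2,n1
  I1: injects 1.93 A into n3 (from n1)
  Y(R2) = 0.001372+0.000j S between n5,n2
  Y(C1) = 0.000+0.0009129j S between n4,n3
  Y(C2) = 0.000+0.005014j S between n2,n0
  Y(R3) = 0.6250+0.000j S between n5,n1
  Y(L3) = 0.000-0.1012j S between n4,n1
  Y(C3) = 0.000+0.0007663j S between n5,n0
  Y(C4) = 0.000+0.0009460j S between n0,n2
  Y(R4) = 0.2273+0.000j S between n0,n2
  I2: injects 0.00723 A into n1 (from n2)
  Y(R5) = 0.1859+0.000j S between n3,n0
  Y(L4) = 0.000-0.008163j S between n0,n4
  V1: constraint V(n4)−V(n5) = 18.8
Assemble and solve the 6×6 MNA system:
  V(n1)=-15.56+0.2126j  V(n2)=-8.599+0.08857j  V(n3)=10.36+0.3429j  V(n4)=2.462+3.935j  V(n5)=-16.34+3.935j
  i(V1)=-0.5023+2.319j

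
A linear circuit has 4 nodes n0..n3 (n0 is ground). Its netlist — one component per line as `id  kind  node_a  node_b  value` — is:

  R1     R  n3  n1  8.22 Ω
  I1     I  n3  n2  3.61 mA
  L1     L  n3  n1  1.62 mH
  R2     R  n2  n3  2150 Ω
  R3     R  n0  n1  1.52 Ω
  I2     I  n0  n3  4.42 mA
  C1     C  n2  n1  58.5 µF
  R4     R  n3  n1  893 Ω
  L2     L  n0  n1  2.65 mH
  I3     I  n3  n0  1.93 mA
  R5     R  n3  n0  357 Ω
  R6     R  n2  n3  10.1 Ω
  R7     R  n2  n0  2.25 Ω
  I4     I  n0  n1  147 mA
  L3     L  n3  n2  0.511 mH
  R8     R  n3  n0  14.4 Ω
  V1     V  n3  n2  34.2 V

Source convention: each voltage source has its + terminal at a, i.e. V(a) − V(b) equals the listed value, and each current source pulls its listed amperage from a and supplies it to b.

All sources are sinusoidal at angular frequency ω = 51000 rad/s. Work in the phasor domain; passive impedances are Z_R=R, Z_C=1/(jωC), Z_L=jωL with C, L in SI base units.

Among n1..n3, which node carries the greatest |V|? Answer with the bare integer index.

3

MNA unknowns: 3 node voltages V₁..V_3 plus 1 source current (V1)
R1: Y=0.1217+0.000j on G[3,1]
I1: z[3]−=0.00361, z[2]+=0.00361
L1: Y=0.000-0.01210j on G[3,1]
R2: Y=0.0004651+0.000j on G[2,3]
R3: Y=0.6579+0.000j on G[0,1]
I2: z[0]−=0.00442, z[3]+=0.00442
C1: Y=0.000+2.983j on G[2,1]
R4: Y=0.001120+0.000j on G[3,1]
L2: Y=0.000-0.007399j on G[0,1]
I3: z[3]−=0.00193, z[0]+=0.00193
R5: Y=0.002801+0.000j on G[3,0]
R6: Y=0.09901+0.000j on G[2,3]
R7: Y=0.4444+0.000j on G[2,0]
I4: z[0]−=0.147, z[1]+=0.147
L3: Y=0.000-0.03837j on G[3,2]
R8: Y=0.06944+0.000j on G[3,0]
V1: row V3−V2=34.2, i_V1 at 3,2
solve → V1=-1.918-0.8410j, V2=-2.038+1.043j, V3=32.16+1.043j
aux → i_V1=-9.934+1.418j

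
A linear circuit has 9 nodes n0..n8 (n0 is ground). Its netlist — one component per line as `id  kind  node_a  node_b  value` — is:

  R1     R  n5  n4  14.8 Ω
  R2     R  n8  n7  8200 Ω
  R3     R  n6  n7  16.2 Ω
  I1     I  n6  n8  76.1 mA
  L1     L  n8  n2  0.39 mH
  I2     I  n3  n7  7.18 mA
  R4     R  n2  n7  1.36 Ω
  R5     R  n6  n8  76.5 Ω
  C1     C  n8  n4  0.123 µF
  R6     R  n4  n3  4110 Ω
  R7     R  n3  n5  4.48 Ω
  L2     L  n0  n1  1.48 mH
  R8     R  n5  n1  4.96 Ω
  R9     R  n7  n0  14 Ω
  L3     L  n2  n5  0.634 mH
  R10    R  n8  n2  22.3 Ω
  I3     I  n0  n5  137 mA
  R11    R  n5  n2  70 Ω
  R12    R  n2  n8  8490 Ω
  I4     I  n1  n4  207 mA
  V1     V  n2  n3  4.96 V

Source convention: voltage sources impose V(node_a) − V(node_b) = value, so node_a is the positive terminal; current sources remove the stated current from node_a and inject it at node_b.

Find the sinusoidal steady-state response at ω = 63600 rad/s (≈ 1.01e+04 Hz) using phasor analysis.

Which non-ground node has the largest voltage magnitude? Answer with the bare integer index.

Element admittances at ω=63600 rad/s:
  Y(R1) = 0.06757+0.000j S between n5,n4
  Y(R2) = 0.0001220+0.000j S between n8,n7
  Y(R3) = 0.06173+0.000j S between n6,n7
  I1: injects 0.0761 A into n8 (from n6)
  Y(L1) = 0.000-0.04032j S between n8,n2
  I2: injects 0.00718 A into n7 (from n3)
  Y(R4) = 0.7353+0.000j S between n2,n7
  Y(R5) = 0.01307+0.000j S between n6,n8
  Y(C1) = 0.000+0.007823j S between n8,n4
  Y(R6) = 0.0002433+0.000j S between n4,n3
  Y(R7) = 0.2232+0.000j S between n3,n5
  Y(L2) = 0.000-0.01062j S between n0,n1
  Y(R8) = 0.2016+0.000j S between n5,n1
  Y(R9) = 0.07143+0.000j S between n7,n0
  Y(L3) = 0.000-0.02480j S between n2,n5
  Y(R10) = 0.04484+0.000j S between n8,n2
  I3: injects 0.137 A into n5 (from n0)
  Y(R11) = 0.01429+0.000j S between n5,n2
  Y(R12) = 0.0001178+0.000j S between n2,n8
  I4: injects 0.207 A into n4 (from n1)
  V1: constraint V(n2)−V(n3) = 4.96
Assemble and solve the 9×9 MNA system:
  V(n1)=-2.650-1.051j  V(n2)=2.334-0.4374j  V(n3)=-2.626-0.4374j  V(n4)=1.298-0.6877j  V(n5)=-1.679-0.9114j  V(n6)=1.258-0.3354j  V(n7)=2.074-0.3941j  V(n8)=3.222-0.05789j
  i(V1)=-0.2051+0.1059j

8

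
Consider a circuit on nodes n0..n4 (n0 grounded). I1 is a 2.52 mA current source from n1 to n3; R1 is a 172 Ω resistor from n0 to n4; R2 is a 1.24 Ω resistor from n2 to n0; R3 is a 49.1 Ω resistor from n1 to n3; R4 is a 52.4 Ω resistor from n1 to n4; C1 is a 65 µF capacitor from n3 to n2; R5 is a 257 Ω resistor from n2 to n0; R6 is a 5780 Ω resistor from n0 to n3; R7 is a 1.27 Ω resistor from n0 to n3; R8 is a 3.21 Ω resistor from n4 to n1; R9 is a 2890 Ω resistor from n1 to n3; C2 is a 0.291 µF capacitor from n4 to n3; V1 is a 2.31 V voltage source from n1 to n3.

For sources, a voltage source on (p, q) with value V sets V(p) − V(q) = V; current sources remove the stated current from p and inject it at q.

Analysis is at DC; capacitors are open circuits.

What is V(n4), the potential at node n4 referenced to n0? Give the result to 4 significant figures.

MNA unknowns: 4 node voltages V₁..V_4 plus 1 source current (V1)
I1: z[1]−=0.00252, z[3]+=0.00252
R1: Y=0.005814 on G[0,4]
R2: Y=0.8065 on G[2,0]
R3: Y=0.02037 on G[1,3]
R4: Y=0.01908 on G[1,4]
C1: Y=0.000 on G[3,2]
R5: Y=0.003891 on G[2,0]
R6: Y=0.0001730 on G[0,3]
R7: Y=0.7874 on G[0,3]
R8: Y=0.3115 on G[4,1]
R9: Y=0.0003460 on G[1,3]
C2: Y=0.000 on G[4,3]
V1: row V1−V3=2.31, i_V1 at 1,3
solve → V1=2.293, V2=0.000, V3=-0.01664, V4=2.254
aux → i_V1=-0.06347

2.254 V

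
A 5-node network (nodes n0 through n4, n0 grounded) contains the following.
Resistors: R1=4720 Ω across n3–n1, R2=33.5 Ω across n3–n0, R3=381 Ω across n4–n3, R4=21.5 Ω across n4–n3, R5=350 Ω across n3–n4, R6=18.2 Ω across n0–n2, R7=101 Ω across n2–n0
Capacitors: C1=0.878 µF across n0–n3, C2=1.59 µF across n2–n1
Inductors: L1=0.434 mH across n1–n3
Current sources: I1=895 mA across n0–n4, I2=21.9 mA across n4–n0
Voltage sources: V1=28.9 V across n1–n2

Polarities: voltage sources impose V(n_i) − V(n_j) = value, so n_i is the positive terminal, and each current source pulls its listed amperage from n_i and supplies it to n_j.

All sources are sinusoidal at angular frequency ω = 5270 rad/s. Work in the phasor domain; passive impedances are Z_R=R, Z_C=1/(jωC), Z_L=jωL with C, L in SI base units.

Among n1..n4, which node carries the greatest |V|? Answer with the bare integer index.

MNA unknowns: 4 node voltages V₁..V_4 plus 1 source current (V1)
R1: Y=0.0002119+0.000j on G[3,1]
R2: Y=0.02985+0.000j on G[3,0]
R3: Y=0.002625+0.000j on G[4,3]
R4: Y=0.04651+0.000j on G[4,3]
R5: Y=0.002857+0.000j on G[3,4]
C1: Y=0.000+0.004627j on G[0,3]
C2: Y=0.000+0.008379j on G[2,1]
L1: Y=0.000-0.4372j on G[1,3]
R6: Y=0.05495+0.000j on G[0,2]
I1: z[0]−=0.895, z[4]+=0.895
R7: Y=0.009901+0.000j on G[2,0]
I2: z[4]−=0.0219, z[0]+=0.0219
V1: row V1−V2=28.9, i_V1 at 1,2
solve → V1=28.87-1.420j, V2=-0.02599-1.420j, V3=29.08-1.424j, V4=45.88-1.424j
aux → i_V1=-0.001685-0.3342j

4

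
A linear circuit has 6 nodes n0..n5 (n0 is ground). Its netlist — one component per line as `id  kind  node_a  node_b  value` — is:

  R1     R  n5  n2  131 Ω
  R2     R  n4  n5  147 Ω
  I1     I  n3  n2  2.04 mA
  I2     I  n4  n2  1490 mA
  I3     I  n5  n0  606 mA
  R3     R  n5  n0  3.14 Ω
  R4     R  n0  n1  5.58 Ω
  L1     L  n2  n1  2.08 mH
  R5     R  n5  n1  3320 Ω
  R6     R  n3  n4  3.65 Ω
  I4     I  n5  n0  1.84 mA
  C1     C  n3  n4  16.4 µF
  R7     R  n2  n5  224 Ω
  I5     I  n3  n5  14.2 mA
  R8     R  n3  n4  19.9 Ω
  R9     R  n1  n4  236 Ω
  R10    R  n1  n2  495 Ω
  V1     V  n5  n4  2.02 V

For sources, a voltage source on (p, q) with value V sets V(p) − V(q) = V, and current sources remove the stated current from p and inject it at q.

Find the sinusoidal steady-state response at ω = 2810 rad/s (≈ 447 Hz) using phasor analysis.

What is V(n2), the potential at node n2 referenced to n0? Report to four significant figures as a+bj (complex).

7.629+7.302j V

MNA unknowns: 5 node voltages V₁..V_5 plus 1 source current (V1)
R1: Y=0.007634+0.000j on G[5,2]
R2: Y=0.006803+0.000j on G[4,5]
I1: z[3]−=0.00204, z[2]+=0.00204
I2: z[4]−=1.49, z[2]+=1.49
I3: z[5]−=0.606, z[0]+=0.606
R3: Y=0.3185+0.000j on G[5,0]
R4: Y=0.1792+0.000j on G[0,1]
L1: Y=0.000-0.1711j on G[2,1]
R5: Y=0.0003012+0.000j on G[5,1]
R6: Y=0.2740+0.000j on G[3,4]
I4: z[5]−=0.00184, z[0]+=0.00184
C1: Y=0.000+0.04608j on G[3,4]
R7: Y=0.004464+0.000j on G[2,5]
I5: z[3]−=0.0142, z[5]+=0.0142
R8: Y=0.05025+0.000j on G[3,4]
R9: Y=0.004237+0.000j on G[1,4]
R10: Y=0.002020+0.000j on G[1,2]
V1: row V5−V4=2.02, i_V1 at 5,4
solve → V1=7.040-0.4574j, V2=7.629+7.302j, V3=-7.939+0.2644j, V4=-7.890+0.2574j, V5=-5.870+0.2574j
aux → i_V1=1.429+0.003029j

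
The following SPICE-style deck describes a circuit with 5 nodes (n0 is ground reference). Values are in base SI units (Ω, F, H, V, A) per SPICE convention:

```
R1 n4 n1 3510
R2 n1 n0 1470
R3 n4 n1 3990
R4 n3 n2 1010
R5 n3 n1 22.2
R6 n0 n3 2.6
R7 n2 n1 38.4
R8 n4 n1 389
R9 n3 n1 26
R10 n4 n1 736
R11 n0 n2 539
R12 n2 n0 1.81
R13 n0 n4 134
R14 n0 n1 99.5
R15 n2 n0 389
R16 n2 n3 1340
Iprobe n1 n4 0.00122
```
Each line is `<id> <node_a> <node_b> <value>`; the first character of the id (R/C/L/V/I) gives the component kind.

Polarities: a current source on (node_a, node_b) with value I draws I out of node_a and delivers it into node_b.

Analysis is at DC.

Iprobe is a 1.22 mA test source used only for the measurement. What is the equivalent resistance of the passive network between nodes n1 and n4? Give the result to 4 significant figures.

R_eq = 87.50 Ω

Apply KCL at each of the 4 non-ground nodes and solve the resulting linear system.
Node n1: branches {R1, R2, R3, R5, R7, R8, R9, R10, R14, Iprobe} → V_1 = -0.007131
Node n2: branches {R4, R7, R11, R12, R15, R16} → V_2 = -0.0003214
Node n3: branches {R4, R5, R6, R9, R16} → V_3 = -0.001269
Node n4: branches {R1, R3, R8, R10, R13, Iprobe} → V_4 = 0.09961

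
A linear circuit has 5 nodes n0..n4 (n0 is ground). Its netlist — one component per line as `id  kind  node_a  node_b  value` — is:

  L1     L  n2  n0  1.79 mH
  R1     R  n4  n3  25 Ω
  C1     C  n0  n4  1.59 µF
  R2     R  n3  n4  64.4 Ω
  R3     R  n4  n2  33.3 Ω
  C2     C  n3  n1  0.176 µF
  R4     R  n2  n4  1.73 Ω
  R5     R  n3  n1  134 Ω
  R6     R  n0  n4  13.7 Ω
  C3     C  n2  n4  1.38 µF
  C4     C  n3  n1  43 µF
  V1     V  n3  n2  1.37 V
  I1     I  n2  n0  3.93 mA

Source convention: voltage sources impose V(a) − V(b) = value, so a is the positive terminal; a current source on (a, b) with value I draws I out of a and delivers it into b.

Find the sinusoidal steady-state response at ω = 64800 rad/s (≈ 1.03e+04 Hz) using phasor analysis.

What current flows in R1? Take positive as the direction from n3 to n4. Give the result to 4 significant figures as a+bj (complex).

0.05004+0.0005659j A

Apply KCL at each of the 4 non-ground nodes and solve the resulting linear system.
Node n1: branches {C2, R5, C4} → V_1 = 1.223+0.03574j
Node n2: branches {L1, R3, R4, C3, V1, I1} → V_2 = -0.1467+0.03574j
Node n3: branches {R1, R2, C2, R5, C4, V1} → V_3 = 1.223+0.03574j
Node n4: branches {R1, C1, R2, R3, R4, R6, C3} → V_4 = -0.02758+0.02160j
Source currents: i(V1)=-0.06946-0.0007855j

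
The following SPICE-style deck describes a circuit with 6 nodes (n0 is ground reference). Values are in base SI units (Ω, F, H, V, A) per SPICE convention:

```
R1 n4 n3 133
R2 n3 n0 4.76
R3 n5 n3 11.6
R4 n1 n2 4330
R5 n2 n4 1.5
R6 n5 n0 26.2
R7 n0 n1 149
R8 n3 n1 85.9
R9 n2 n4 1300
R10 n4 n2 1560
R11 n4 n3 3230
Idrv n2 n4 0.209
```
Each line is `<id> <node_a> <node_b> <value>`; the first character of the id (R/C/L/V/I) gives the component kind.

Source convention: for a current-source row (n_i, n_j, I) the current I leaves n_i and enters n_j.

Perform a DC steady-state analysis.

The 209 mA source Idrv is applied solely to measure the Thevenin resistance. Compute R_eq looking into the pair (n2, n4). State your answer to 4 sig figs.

R_eq = 1.496 Ω

Element admittances at DC:
  Y(R1) = 0.007519 S between n4,n3
  Y(R2) = 0.2101 S between n3,n0
  Y(R3) = 0.08621 S between n5,n3
  Y(R4) = 0.0002309 S between n1,n2
  Y(R5) = 0.6667 S between n2,n4
  Y(R6) = 0.03817 S between n5,n0
  Y(R7) = 0.006711 S between n0,n1
  Y(R8) = 0.01164 S between n3,n1
  Y(R9) = 0.0007692 S between n2,n4
  Y(R10) = 0.0006410 S between n4,n2
  Y(R11) = 0.0003096 S between n4,n3
  Idrv: injects 0.209 A into n4 (from n2)
Assemble and solve the 5×5 MNA system:
  V(n1)=-0.003709  V(n2)=-0.3038  V(n3)=0.0001052  V(n4)=0.008958  V(n5)=7.295e-05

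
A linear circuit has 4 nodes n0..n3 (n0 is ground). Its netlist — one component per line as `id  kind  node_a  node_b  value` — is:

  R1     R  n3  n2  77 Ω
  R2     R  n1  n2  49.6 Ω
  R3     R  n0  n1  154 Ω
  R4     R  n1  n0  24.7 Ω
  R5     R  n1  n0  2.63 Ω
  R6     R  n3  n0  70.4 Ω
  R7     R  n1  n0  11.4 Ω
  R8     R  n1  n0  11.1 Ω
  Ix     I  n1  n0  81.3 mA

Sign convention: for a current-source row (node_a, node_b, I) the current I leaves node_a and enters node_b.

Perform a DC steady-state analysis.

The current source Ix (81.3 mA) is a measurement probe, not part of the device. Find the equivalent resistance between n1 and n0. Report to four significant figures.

R_eq = 1.639 Ω

Element admittances at DC:
  Y(R1) = 0.01299 S between n3,n2
  Y(R2) = 0.02016 S between n1,n2
  Y(R3) = 0.006494 S between n0,n1
  Y(R4) = 0.04049 S between n1,n0
  Y(R5) = 0.3802 S between n1,n0
  Y(R6) = 0.01420 S between n3,n0
  Y(R7) = 0.08772 S between n1,n0
  Y(R8) = 0.09009 S between n1,n0
  Ix: injects 0.0813 A into n0 (from n1)
Assemble and solve the 3×3 MNA system:
  V(n1)=-0.1333  V(n2)=-0.09971  V(n3)=-0.04762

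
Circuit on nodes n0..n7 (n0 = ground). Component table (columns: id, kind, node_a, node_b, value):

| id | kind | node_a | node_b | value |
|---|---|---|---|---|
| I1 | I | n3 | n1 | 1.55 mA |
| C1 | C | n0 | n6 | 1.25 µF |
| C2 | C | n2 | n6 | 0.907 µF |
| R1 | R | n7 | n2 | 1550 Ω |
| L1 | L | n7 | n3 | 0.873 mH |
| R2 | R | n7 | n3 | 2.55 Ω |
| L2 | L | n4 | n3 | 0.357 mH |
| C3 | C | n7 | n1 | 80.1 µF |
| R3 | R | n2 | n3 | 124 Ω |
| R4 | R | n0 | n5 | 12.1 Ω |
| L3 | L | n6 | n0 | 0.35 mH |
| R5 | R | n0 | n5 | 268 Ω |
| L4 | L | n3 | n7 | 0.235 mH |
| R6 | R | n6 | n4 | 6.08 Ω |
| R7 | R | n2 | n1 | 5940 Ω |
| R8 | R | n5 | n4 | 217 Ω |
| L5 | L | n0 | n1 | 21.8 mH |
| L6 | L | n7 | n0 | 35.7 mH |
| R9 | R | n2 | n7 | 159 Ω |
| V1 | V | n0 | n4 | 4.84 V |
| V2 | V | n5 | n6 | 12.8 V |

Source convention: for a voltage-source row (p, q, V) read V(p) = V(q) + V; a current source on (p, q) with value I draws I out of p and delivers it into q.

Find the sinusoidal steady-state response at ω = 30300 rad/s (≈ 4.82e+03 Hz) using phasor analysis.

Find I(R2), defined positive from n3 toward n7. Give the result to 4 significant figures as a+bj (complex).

Element admittances at ω=30300 rad/s:
  I1: injects 0.00155 A into n1 (from n3)
  Y(C1) = 0.000+0.03788j S between n0,n6
  Y(C2) = 0.000+0.02748j S between n2,n6
  Y(R1) = 0.0006452+0.000j S between n7,n2
  Y(L1) = 0.000-0.03780j S between n7,n3
  Y(R2) = 0.3922+0.000j S between n7,n3
  Y(L2) = 0.000-0.09245j S between n4,n3
  Y(C3) = 0.000+2.427j S between n7,n1
  Y(R3) = 0.008065+0.000j S between n2,n3
  Y(R4) = 0.08264+0.000j S between n0,n5
  Y(L3) = 0.000-0.09430j S between n6,n0
  Y(R5) = 0.003731+0.000j S between n0,n5
  Y(L4) = 0.000-0.1404j S between n3,n7
  Y(R6) = 0.1645+0.000j S between n6,n4
  Y(R7) = 0.0001684+0.000j S between n2,n1
  Y(R8) = 0.004608+0.000j S between n5,n4
  Y(L5) = 0.000-0.001514j S between n0,n1
  Y(L6) = 0.000-0.0009245j S between n7,n0
  Y(R9) = 0.006289+0.000j S between n2,n7
  V1: constraint V(n0)−V(n4) = 4.84
  V2: constraint V(n5)−V(n6) = 12.8
Assemble and solve the 9×9 MNA system:
  V(n1)=-4.371-0.3460j  V(n2)=-6.138-2.467j  V(n3)=-4.371-0.2811j  V(n4)=-4.840+0.000j  V(n5)=5.472-1.491j  V(n6)=-7.328-1.491j  V(n7)=-4.368-0.3452j
  i(V1)=0.3877+0.2954j  i(V2)=-0.5202+0.1356j

-0.001251+0.02515j A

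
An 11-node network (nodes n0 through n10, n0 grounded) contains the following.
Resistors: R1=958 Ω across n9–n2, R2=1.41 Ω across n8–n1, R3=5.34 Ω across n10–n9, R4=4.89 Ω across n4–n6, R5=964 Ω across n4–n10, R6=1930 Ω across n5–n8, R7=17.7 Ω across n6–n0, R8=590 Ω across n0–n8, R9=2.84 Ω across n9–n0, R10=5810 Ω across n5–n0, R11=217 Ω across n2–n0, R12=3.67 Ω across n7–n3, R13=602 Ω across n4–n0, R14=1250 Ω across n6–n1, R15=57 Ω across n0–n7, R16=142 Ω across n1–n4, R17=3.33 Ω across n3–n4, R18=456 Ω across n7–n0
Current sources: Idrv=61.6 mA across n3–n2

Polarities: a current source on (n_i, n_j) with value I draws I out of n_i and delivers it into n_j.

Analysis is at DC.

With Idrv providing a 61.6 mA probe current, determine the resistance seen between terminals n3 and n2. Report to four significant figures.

R_eq = 193.6 Ω

Apply KCL at each of the 10 non-ground nodes and solve the resulting linear system.
Node n1: branches {R2, R14, R16} → V_1 = -0.7004
Node n2: branches {R1, R11, Idrv} → V_2 = 10.90
Node n3: branches {R12, R17, Idrv} → V_3 = -1.025
Node n4: branches {R4, R5, R13, R16, R17} → V_4 = -0.8824
Node n5: branches {R6, R10} → V_5 = -0.5244
Node n6: branches {R4, R7, R14} → V_6 = -0.6914
Node n7: branches {R12, R15, R18} → V_7 = -0.9555
Node n8: branches {R2, R6, R8} → V_8 = -0.6986
Node n9: branches {R1, R3, R9} → V_9 = 0.02957
Node n10: branches {R3, R5} → V_10 = 0.02454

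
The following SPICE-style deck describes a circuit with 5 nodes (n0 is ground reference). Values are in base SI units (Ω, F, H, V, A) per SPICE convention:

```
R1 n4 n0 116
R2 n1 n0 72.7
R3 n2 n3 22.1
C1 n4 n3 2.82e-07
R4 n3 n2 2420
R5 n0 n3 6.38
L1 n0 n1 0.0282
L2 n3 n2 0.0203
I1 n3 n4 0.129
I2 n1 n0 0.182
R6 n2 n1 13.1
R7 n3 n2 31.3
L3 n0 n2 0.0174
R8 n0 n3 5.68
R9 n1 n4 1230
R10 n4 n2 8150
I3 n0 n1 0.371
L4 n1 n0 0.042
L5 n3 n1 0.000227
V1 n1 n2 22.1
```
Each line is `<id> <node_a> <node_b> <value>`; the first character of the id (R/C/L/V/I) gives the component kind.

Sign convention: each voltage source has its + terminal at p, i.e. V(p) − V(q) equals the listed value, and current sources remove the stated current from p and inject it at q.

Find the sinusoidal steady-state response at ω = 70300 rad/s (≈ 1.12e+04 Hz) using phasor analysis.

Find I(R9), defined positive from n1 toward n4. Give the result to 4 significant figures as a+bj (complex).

MNA unknowns: 4 node voltages V₁..V_4 plus 1 source current (V1)
R1: Y=0.008621+0.000j on G[4,0]
R2: Y=0.01376+0.000j on G[1,0]
R3: Y=0.04525+0.000j on G[2,3]
C1: Y=0.000+0.01982j on G[4,3]
R4: Y=0.0004132+0.000j on G[3,2]
R5: Y=0.1567+0.000j on G[0,3]
L1: Y=0.000-0.0005044j on G[0,1]
L2: Y=0.000-0.0007007j on G[3,2]
I1: z[3]−=0.129, z[4]+=0.129
I2: z[1]−=0.182, z[0]+=0.182
R6: Y=0.07634+0.000j on G[2,1]
R7: Y=0.03195+0.000j on G[3,2]
L3: Y=0.000-0.0008175j on G[0,2]
R8: Y=0.1761+0.000j on G[0,3]
R9: Y=0.0008130+0.000j on G[1,4]
R10: Y=0.0001227+0.000j on G[4,2]
I3: z[0]−=0.371, z[1]+=0.371
L4: Y=0.000-0.0003387j on G[1,0]
L5: Y=0.000-0.06266j on G[3,1]
V1: row V1−V2=22.1, i_V1 at 1,2
solve → V1=13.90+9.274j, V2=-8.204+9.274j, V3=-0.1325-0.2191j, V4=3.082-5.760j
aux → i_V1=-2.301+0.7510j

0.008792+0.01222j A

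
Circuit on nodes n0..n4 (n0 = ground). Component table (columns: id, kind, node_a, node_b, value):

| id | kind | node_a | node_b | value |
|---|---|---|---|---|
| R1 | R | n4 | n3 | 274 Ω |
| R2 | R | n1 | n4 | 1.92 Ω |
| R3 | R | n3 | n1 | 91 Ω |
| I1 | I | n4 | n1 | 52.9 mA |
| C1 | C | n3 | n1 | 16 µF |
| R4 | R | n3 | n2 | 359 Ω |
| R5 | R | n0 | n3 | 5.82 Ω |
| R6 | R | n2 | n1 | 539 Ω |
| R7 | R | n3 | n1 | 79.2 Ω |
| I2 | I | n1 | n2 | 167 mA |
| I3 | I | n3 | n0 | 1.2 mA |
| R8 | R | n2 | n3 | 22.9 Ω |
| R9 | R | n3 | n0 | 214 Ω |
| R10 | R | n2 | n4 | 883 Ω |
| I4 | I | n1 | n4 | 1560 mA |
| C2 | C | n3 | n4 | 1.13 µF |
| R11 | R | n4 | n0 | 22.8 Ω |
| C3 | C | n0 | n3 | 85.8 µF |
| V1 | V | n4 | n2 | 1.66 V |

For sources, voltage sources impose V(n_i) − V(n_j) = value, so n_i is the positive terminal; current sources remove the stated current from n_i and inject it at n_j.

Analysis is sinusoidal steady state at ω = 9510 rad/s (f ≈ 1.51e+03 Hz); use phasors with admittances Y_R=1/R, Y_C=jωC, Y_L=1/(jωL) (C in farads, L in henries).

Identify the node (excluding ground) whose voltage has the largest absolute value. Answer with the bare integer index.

4

Apply KCL at each of the 4 non-ground nodes and solve the resulting linear system.
Node n1: branches {R2, R3, I1, C1, R6, R7, I2, I4} → V_1 = -0.7304+0.8540j
Node n2: branches {R4, R6, I2, R8, R10, V1} → V_2 = 0.5711+0.6927j
Node n3: branches {R1, R3, C1, R4, R5, R7, I3, R8, R9, C2, C3} → V_3 = -0.06066+0.1083j
Node n4: branches {R1, R2, I1, R10, I4, C2, R11, V1} → V_4 = 2.231+0.6927j
Source currents: i(V1)=-0.1371+0.02685j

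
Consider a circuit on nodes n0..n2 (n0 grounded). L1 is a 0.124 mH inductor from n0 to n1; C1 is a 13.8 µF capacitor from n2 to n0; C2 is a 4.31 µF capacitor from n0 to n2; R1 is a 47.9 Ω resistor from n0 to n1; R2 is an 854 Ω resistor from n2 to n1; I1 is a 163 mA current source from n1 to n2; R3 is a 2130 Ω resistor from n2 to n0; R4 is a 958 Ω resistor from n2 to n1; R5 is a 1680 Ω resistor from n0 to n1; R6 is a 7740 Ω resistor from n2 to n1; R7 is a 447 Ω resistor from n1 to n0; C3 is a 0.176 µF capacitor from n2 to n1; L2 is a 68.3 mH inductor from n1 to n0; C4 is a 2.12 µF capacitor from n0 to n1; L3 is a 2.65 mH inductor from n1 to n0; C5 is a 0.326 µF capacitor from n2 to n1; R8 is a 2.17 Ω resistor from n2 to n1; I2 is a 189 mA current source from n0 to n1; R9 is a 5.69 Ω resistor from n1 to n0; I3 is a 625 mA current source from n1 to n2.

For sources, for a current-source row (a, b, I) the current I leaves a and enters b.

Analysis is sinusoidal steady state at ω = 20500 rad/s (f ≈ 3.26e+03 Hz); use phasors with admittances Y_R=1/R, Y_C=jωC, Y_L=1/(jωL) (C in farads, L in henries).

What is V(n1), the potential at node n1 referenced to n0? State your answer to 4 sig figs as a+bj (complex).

0.05247-0.9773j V

Element admittances at ω=20500 rad/s:
  Y(L1) = 0.000-0.3934j S between n0,n1
  Y(C1) = 0.000+0.2829j S between n2,n0
  Y(C2) = 0.000+0.08836j S between n0,n2
  Y(R1) = 0.02088+0.000j S between n0,n1
  Y(R2) = 0.001171+0.000j S between n2,n1
  I1: injects 0.163 A into n2 (from n1)
  Y(R3) = 0.0004695+0.000j S between n2,n0
  Y(R4) = 0.001044+0.000j S between n2,n1
  Y(R5) = 0.0005952+0.000j S between n0,n1
  Y(R6) = 0.0001292+0.000j S between n2,n1
  Y(R7) = 0.002237+0.000j S between n1,n0
  Y(C3) = 0.000+0.003608j S between n2,n1
  Y(L2) = 0.000-0.0007142j S between n1,n0
  Y(C4) = 0.000+0.04346j S between n0,n1
  Y(L3) = 0.000-0.01841j S between n1,n0
  Y(C5) = 0.000+0.006683j S between n2,n1
  Y(R8) = 0.4608+0.000j S between n2,n1
  I2: injects 0.189 A into n1 (from n0)
  Y(R9) = 0.1757+0.000j S between n1,n0
  I3: injects 0.625 A into n2 (from n1)
Assemble and solve the 2×2 MNA system:
  V(n1)=0.05247-0.9773j  V(n2)=0.5791-1.452j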